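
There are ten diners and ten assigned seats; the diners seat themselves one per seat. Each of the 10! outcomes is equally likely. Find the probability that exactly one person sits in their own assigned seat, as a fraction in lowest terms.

16687/45360

Favorable outcomes: C(10,1)·!9 = 10·133496 = 1334960.
Total outcomes: 10! = 3628800.
Probability = 1334960/3628800 = 16687/45360.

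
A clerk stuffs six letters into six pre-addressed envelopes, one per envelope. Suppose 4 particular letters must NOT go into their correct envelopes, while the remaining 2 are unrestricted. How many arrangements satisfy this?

362

Let A_j be the event that the j-th constrained one is fixed. By inclusion-exclusion over the 4 events:
Σ_{j=0}^{4} (-1)^j C(4,j)(6-j)!
= C(4,0)·6! - C(4,1)·5! + C(4,2)·4! - C(4,3)·3! + C(4,4)·2!
= 720 - 480 + 144 - 24 + 2
= 362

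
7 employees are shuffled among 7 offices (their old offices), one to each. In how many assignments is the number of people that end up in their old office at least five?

22

Sum C(7,i)·!(7-i) for i = 5..7:
  i=5: C(7,5)·!2 = 21·1 = 21
  i=6: C(7,6)·!1 = 7·0 = 0
  i=7: C(7,7)·!0 = 1·1 = 1
Total = 22.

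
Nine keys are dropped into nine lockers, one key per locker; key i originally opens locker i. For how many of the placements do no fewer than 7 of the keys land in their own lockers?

37

# with exactly i fixed is C(9,i)·!(9-i); sum over i=7..9:
  i=7: C(9,7)·!2 = 36·1 = 36
  i=8: C(9,8)·!1 = 9·0 = 0
  i=9: C(9,9)·!0 = 1·1 = 1
Total = 37.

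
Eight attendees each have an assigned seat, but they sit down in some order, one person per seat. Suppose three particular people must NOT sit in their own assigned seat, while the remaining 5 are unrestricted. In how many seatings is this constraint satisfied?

Let A_j be the event that the j-th constrained one is fixed. By inclusion-exclusion over the 3 events:
Σ_{j=0}^{3} (-1)^j C(3,j)(8-j)!
= C(3,0)·8! - C(3,1)·7! + C(3,2)·6! - C(3,3)·5!
= 40320 - 15120 + 2160 - 120
= 27240

27240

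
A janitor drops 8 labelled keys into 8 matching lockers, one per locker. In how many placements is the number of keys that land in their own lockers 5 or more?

# with exactly i fixed is C(8,i)·!(8-i); sum over i=5..8:
  i=5: C(8,5)·!3 = 56·2 = 112
  i=6: C(8,6)·!2 = 28·1 = 28
  i=7: C(8,7)·!1 = 8·0 = 0
  i=8: C(8,8)·!0 = 1·1 = 1
Total = 141.

141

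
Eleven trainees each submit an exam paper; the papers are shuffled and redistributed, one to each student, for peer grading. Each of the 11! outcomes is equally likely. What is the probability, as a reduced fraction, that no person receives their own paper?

Favorable outcomes: !11 = 14684570.
Total outcomes: 11! = 39916800.
Probability = 14684570/39916800 = 1468457/3991680.

1468457/3991680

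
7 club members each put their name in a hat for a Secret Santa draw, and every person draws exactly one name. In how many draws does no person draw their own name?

Use !n = n·!(n-1) + (-1)^n.
!7 = 7·265 - 1 = 1854

1854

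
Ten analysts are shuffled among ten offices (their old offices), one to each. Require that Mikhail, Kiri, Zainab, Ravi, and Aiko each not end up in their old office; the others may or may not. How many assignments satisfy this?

2170680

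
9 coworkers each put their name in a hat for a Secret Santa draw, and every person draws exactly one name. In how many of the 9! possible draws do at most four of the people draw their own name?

Sum C(9,i)·!(9-i) for i = 0..4:
  i=0: C(9,0)·!9 = 1·133496 = 133496
  i=1: C(9,1)·!8 = 9·14833 = 133497
  i=2: C(9,2)·!7 = 36·1854 = 66744
  i=3: C(9,3)·!6 = 84·265 = 22260
  i=4: C(9,4)·!5 = 126·44 = 5544
Total = 361541.

361541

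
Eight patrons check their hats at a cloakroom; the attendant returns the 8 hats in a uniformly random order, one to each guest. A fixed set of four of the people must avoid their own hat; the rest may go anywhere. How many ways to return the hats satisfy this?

Inclusion-exclusion on the 4 forbidden self-matches:
Σ_{j=0}^{4} (-1)^j C(4,j)(8-j)!
= C(4,0)·8! - C(4,1)·7! + C(4,2)·6! - C(4,3)·5! + C(4,4)·4!
= 40320 - 20160 + 4320 - 480 + 24
= 24024

24024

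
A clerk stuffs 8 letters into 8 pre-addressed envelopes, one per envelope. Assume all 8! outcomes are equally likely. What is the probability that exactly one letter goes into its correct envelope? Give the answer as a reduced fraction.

Favorable outcomes: C(8,1)·!7 = 8·1854 = 14832.
Total outcomes: 8! = 40320.
Probability = 14832/40320 = 103/280.

103/280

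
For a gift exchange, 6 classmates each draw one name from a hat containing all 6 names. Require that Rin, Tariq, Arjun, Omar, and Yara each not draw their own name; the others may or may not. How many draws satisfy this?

309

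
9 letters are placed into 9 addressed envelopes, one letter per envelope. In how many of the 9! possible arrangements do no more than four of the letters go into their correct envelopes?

361541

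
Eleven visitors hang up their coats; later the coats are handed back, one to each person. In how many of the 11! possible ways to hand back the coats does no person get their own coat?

14684570

The subfactorial !11 = [11!/e] (nearest integer).
11! = 39916800, and 39916800/e ≈ 14684570.08, so !11 = 14684570.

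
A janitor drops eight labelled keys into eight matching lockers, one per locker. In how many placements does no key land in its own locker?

14833

By inclusion-exclusion, !8 = Σ (-1)^k · 8!/k! for k=0..8
= 8! - 8!/1! + 8!/2! - 8!/3! + 8!/4! - 8!/5! + 8!/6! - 8!/7! + 8!/8!
= 40320 - 40320 + 20160 - 6720 + 1680 - 336 + 56 - 8 + 1
= 14833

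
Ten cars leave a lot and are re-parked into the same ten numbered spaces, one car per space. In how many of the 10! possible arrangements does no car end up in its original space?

1334961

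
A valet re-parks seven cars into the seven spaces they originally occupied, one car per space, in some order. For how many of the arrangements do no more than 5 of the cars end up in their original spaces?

# with exactly i fixed is C(7,i)·!(7-i); sum over i=0..5:
  i=0: C(7,0)·!7 = 1·1854 = 1854
  i=1: C(7,1)·!6 = 7·265 = 1855
  i=2: C(7,2)·!5 = 21·44 = 924
  i=3: C(7,3)·!4 = 35·9 = 315
  i=4: C(7,4)·!3 = 35·2 = 70
  i=5: C(7,5)·!2 = 21·1 = 21
Total = 5039.

5039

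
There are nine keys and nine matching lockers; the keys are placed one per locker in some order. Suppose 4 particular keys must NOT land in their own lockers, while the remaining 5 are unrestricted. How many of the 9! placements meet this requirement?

Let A_j be the event that the j-th constrained one is fixed. By inclusion-exclusion over the 4 events:
Σ_{j=0}^{4} (-1)^j C(4,j)(9-j)!
= C(4,0)·9! - C(4,1)·8! + C(4,2)·7! - C(4,3)·6! + C(4,4)·5!
= 362880 - 161280 + 30240 - 2880 + 120
= 229080

229080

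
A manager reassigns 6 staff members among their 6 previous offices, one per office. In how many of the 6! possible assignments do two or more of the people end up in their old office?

191

Sum C(6,i)·!(6-i) for i = 2..6:
  i=2: C(6,2)·!4 = 15·9 = 135
  i=3: C(6,3)·!3 = 20·2 = 40
  i=4: C(6,4)·!2 = 15·1 = 15
  i=5: C(6,5)·!1 = 6·0 = 0
  i=6: C(6,6)·!0 = 1·1 = 1
Total = 191.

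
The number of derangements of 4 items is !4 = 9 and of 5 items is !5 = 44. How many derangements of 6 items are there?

!6 = (6-1)·(!5 + !4) = 5·(44 + 9) = 5·53 = 265.

265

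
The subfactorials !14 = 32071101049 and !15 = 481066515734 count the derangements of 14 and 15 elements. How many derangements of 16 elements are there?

7697064251745

!16 = (16-1)·(!15 + !14) = 15·(481066515734 + 32071101049) = 15·513137616783 = 7697064251745.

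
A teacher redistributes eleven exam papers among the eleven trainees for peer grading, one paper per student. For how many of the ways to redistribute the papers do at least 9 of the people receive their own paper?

# with exactly i fixed is C(11,i)·!(11-i); sum over i=9..11:
  i=9: C(11,9)·!2 = 55·1 = 55
  i=10: C(11,10)·!1 = 11·0 = 0
  i=11: C(11,11)·!0 = 1·1 = 1
Total = 56.

56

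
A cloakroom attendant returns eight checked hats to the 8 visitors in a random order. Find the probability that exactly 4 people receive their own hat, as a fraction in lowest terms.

Favorable outcomes: C(8,4)·!4 = 70·9 = 630.
Total outcomes: 8! = 40320.
Probability = 630/40320 = 1/64.

1/64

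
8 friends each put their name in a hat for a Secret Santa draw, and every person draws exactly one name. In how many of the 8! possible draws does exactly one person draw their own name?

14832

Choose which one of the 8 is fixed: C(8,1) = 8.
The other 7 form a derangement: !7 = 1854.
Total: 8 × 1854 = 14832.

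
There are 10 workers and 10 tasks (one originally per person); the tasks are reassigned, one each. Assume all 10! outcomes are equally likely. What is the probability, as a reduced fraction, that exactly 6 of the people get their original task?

Favorable outcomes: C(10,6)·!4 = 210·9 = 1890.
Total outcomes: 10! = 3628800.
Probability = 1890/3628800 = 1/1920.

1/1920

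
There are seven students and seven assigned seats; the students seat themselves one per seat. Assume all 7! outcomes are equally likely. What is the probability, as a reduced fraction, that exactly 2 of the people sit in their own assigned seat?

11/60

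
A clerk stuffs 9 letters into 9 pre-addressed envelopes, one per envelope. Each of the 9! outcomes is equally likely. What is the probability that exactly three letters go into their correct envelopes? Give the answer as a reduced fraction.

Favorable outcomes: C(9,3)·!6 = 84·265 = 22260.
Total outcomes: 9! = 362880.
Probability = 22260/362880 = 53/864.

53/864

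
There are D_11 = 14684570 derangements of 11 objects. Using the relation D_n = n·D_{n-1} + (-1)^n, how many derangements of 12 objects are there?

176214841

D_12 = 12·14684570 + 1 = 176214841.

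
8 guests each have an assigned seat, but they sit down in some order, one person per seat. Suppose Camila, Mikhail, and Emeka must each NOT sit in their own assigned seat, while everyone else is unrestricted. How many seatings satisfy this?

Let A_j be the event that the j-th constrained one is fixed. By inclusion-exclusion over the 3 events:
Σ_{j=0}^{3} (-1)^j C(3,j)(8-j)!
= C(3,0)·8! - C(3,1)·7! + C(3,2)·6! - C(3,3)·5!
= 40320 - 15120 + 2160 - 120
= 27240

27240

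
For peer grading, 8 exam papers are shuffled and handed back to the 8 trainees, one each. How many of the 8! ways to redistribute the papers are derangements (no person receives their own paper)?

14833

!8 is the nearest integer to 8!/e.
8! = 40320, and 40320/e ≈ 14832.90, so !8 = 14833.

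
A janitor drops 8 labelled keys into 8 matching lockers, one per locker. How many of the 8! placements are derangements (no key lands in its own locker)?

!8 = 8! · Σ_{k=0}^{8} (-1)^k/k!
= 8! - 8!/1! + 8!/2! - 8!/3! + 8!/4! - 8!/5! + 8!/6! - 8!/7! + 8!/8!
= 40320 - 40320 + 20160 - 6720 + 1680 - 336 + 56 - 8 + 1
= 14833

14833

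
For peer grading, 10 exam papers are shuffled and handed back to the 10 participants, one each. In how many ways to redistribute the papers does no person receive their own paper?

1334961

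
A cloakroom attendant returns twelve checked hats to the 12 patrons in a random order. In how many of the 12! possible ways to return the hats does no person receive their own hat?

176214841

The subfactorial !12 = [12!/e] (nearest integer).
12! = 479001600, and 479001600/e ≈ 176214840.93, so !12 = 176214841.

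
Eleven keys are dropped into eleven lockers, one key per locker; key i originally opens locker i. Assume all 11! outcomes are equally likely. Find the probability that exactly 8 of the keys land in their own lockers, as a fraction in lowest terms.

1/120960

Favorable outcomes: C(11,8)·!3 = 165·2 = 330.
Total outcomes: 11! = 39916800.
Probability = 330/39916800 = 1/120960.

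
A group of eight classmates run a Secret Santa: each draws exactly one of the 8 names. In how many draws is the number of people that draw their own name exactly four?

630

Choose which 4 of the 8 are fixed: C(8,4) = 70.
The remaining 4 must be deranged: !4 = 9.
Total: 70 × 9 = 630.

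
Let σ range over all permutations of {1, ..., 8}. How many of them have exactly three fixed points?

2464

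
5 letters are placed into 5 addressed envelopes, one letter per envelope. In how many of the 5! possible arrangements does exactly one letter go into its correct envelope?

45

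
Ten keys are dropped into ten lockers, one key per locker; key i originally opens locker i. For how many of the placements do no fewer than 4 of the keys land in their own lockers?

Sum C(10,i)·!(10-i) for i = 4..10:
  i=4: C(10,4)·!6 = 210·265 = 55650
  i=5: C(10,5)·!5 = 252·44 = 11088
  i=6: C(10,6)·!4 = 210·9 = 1890
  i=7: C(10,7)·!3 = 120·2 = 240
  i=8: C(10,8)·!2 = 45·1 = 45
  i=9: C(10,9)·!1 = 10·0 = 0
  i=10: C(10,10)·!0 = 1·1 = 1
Total = 68914.

68914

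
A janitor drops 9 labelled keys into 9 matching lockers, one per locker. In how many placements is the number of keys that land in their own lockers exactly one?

133497

Pick the single fixed position: C(9,1) = 9 ways.
The remaining 8 must be deranged: !8 = 14833.
Total: 9 × 14833 = 133497.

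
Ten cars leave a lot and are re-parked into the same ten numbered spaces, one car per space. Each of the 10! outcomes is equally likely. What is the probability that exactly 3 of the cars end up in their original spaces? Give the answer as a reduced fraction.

Favorable outcomes: C(10,3)·!7 = 120·1854 = 222480.
Total outcomes: 10! = 3628800.
Probability = 222480/3628800 = 103/1680.

103/1680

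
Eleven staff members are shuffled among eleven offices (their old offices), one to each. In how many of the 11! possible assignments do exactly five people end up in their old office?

Pick the 5 fixed positions: C(11,5) = 462 ways.
The remaining 6 must be deranged: !6 = 265.
Total: 462 × 265 = 122430.

122430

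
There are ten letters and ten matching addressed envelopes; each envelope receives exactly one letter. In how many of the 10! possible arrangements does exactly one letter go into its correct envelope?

Choose which one of the 10 is fixed: C(10,1) = 10.
The remaining 9 must be deranged: !9 = 133496.
Total: 10 × 133496 = 1334960.

1334960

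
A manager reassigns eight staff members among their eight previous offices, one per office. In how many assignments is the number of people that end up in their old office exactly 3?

2464

Pick the 3 fixed positions: C(8,3) = 56 ways.
The remaining 5 must be deranged: !5 = 44.
Total: 56 × 44 = 2464.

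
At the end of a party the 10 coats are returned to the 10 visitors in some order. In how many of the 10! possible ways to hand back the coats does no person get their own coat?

1334961

!10 = 10! · Σ_{k=0}^{10} (-1)^k/k!
= 10! - 10!/1! + 10!/2! - 10!/3! + 10!/4! - 10!/5! + 10!/6! - 10!/7! + 10!/8! - 10!/9! + 10!/10!
= 3628800 - 3628800 + 1814400 - 604800 + 151200 - 30240 + 5040 - 720 + 90 - 10 + 1
= 1334961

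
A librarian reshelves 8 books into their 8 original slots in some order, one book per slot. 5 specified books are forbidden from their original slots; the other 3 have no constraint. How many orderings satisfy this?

Let A_j be the event that the j-th constrained one is fixed. By inclusion-exclusion over the 5 events:
Σ_{j=0}^{5} (-1)^j C(5,j)(8-j)!
= C(5,0)·8! - C(5,1)·7! + C(5,2)·6! - C(5,3)·5! + C(5,4)·4! - C(5,5)·3!
= 40320 - 25200 + 7200 - 1200 + 120 - 6
= 21234

21234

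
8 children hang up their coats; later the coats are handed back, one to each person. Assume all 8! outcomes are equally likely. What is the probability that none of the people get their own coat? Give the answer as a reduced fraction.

2119/5760

Favorable outcomes: !8 = 14833.
Total outcomes: 8! = 40320.
Probability = 14833/40320 = 2119/5760.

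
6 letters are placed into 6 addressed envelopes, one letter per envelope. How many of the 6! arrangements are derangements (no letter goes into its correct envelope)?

By inclusion-exclusion, !6 = Σ (-1)^k · 6!/k! for k=0..6
= 6! - 6!/1! + 6!/2! - 6!/3! + 6!/4! - 6!/5! + 6!/6!
= 720 - 720 + 360 - 120 + 30 - 6 + 1
= 265

265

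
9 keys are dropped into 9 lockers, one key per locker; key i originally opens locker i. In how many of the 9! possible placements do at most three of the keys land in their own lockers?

# with exactly i fixed is C(9,i)·!(9-i); sum over i=0..3:
  i=0: C(9,0)·!9 = 1·133496 = 133496
  i=1: C(9,1)·!8 = 9·14833 = 133497
  i=2: C(9,2)·!7 = 36·1854 = 66744
  i=3: C(9,3)·!6 = 84·265 = 22260
Total = 355997.

355997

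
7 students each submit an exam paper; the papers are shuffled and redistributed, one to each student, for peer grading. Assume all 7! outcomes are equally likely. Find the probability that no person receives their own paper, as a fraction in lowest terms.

103/280

Favorable outcomes: !7 = 1854.
Total outcomes: 7! = 5040.
Probability = 1854/5040 = 103/280.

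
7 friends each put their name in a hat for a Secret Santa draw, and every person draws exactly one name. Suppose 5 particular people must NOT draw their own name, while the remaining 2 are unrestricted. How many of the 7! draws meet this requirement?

Let A_j be the event that the j-th constrained one is fixed. By inclusion-exclusion over the 5 events:
Σ_{j=0}^{5} (-1)^j C(5,j)(7-j)!
= C(5,0)·7! - C(5,1)·6! + C(5,2)·5! - C(5,3)·4! + C(5,4)·3! - C(5,5)·2!
= 5040 - 3600 + 1200 - 240 + 30 - 2
= 2428

2428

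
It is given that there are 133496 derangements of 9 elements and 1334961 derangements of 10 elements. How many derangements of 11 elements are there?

D_11 = (11-1)·(D_10 + D_9) = 10·(1334961 + 133496) = 10·1468457 = 14684570.

14684570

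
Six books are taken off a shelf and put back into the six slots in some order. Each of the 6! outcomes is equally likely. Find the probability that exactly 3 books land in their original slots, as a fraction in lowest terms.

1/18

Favorable outcomes: C(6,3)·!3 = 20·2 = 40.
Total outcomes: 6! = 720.
Probability = 40/720 = 1/18.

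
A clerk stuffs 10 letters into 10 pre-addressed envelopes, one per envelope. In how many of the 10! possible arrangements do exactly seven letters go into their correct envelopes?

Choose which 7 of the 10 are fixed: C(10,7) = 120.
The other 3 form a derangement: !3 = 2.
Total: 120 × 2 = 240.

240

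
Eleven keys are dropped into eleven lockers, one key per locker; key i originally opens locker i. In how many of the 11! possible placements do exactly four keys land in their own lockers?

Pick the 4 fixed positions: C(11,4) = 330 ways.
The other 7 form a derangement: !7 = 1854.
Total: 330 × 1854 = 611820.

611820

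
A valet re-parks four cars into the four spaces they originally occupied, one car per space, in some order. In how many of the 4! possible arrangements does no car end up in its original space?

The number of derangements of 4 is !4 = Σ_{k=0}^{4} (-1)^k·4!/k!
= 4! - 4!/1! + 4!/2! - 4!/3! + 4!/4!
= 24 - 24 + 12 - 4 + 1
= 9

9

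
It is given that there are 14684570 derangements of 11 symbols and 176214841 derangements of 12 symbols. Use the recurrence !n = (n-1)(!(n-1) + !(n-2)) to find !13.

!13 = (13-1)·(!12 + !11) = 12·(176214841 + 14684570) = 12·190899411 = 2290792932.

2290792932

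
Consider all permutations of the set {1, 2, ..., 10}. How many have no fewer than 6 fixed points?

2176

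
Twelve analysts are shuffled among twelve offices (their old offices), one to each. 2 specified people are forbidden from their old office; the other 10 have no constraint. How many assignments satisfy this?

402796800

Let A_j be the event that the j-th constrained one is fixed. By inclusion-exclusion over the 2 events:
Σ_{j=0}^{2} (-1)^j C(2,j)(12-j)!
= C(2,0)·12! - C(2,1)·11! + C(2,2)·10!
= 479001600 - 79833600 + 3628800
= 402796800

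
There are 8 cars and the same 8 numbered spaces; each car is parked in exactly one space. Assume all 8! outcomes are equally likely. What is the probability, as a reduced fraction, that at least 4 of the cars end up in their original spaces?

Favorable outcomes: Σ_{i≥4} C(8,i)·!(8-i) = 70·9 + 56·2 + 28·1 + 8·0 + 1·1 = 771.
Total outcomes: 8! = 40320.
Probability = 771/40320 = 257/13440.

257/13440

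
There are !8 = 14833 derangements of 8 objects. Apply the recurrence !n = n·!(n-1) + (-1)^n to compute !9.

133496

!9 = 9·14833 - 1 = 133496.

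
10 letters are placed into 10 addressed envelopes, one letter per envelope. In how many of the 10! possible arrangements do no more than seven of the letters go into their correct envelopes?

3628754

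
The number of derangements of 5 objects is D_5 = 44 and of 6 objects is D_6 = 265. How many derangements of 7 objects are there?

D_7 = (7-1)·(D_6 + D_5) = 6·(265 + 44) = 6·309 = 1854.

1854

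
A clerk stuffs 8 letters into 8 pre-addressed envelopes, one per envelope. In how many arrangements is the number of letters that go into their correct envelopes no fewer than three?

Sum C(8,i)·!(8-i) for i = 3..8:
  i=3: C(8,3)·!5 = 56·44 = 2464
  i=4: C(8,4)·!4 = 70·9 = 630
  i=5: C(8,5)·!3 = 56·2 = 112
  i=6: C(8,6)·!2 = 28·1 = 28
  i=7: C(8,7)·!1 = 8·0 = 0
  i=8: C(8,8)·!0 = 1·1 = 1
Total = 3235.

3235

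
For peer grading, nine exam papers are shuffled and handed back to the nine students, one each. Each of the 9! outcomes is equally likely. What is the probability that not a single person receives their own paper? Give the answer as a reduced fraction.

16687/45360

Favorable outcomes: !9 = 133496.
Total outcomes: 9! = 362880.
Probability = 133496/362880 = 16687/45360.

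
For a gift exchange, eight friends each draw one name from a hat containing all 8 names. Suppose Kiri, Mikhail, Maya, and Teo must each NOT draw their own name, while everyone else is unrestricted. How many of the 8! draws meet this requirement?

Inclusion-exclusion on the 4 forbidden self-matches:
Σ_{j=0}^{4} (-1)^j C(4,j)(8-j)!
= C(4,0)·8! - C(4,1)·7! + C(4,2)·6! - C(4,3)·5! + C(4,4)·4!
= 40320 - 20160 + 4320 - 480 + 24
= 24024

24024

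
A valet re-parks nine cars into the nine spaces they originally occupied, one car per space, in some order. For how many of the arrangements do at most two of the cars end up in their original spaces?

# with exactly i fixed is C(9,i)·!(9-i); sum over i=0..2:
  i=0: C(9,0)·!9 = 1·133496 = 133496
  i=1: C(9,1)·!8 = 9·14833 = 133497
  i=2: C(9,2)·!7 = 36·1854 = 66744
Total = 333737.

333737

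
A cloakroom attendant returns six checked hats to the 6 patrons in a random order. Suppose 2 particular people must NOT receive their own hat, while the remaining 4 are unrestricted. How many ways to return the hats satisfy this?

Let A_j be the event that the j-th constrained one is fixed. By inclusion-exclusion over the 2 events:
Σ_{j=0}^{2} (-1)^j C(2,j)(6-j)!
= C(2,0)·6! - C(2,1)·5! + C(2,2)·4!
= 720 - 240 + 24
= 504

504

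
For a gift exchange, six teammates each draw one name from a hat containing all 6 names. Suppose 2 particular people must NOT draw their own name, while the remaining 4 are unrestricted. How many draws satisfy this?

504

Inclusion-exclusion on the 2 forbidden self-matches:
Σ_{j=0}^{2} (-1)^j C(2,j)(6-j)!
= C(2,0)·6! - C(2,1)·5! + C(2,2)·4!
= 720 - 240 + 24
= 504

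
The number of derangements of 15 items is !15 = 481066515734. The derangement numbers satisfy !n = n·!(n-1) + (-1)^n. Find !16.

!16 = 16·481066515734 + 1 = 7697064251745.

7697064251745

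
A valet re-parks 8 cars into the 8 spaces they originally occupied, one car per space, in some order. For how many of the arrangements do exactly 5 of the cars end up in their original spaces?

Choose which 5 of the 8 are fixed: C(8,5) = 56.
The remaining 3 must be deranged: !3 = 2.
Total: 56 × 2 = 112.

112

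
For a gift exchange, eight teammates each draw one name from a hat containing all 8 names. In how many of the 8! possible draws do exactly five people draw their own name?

112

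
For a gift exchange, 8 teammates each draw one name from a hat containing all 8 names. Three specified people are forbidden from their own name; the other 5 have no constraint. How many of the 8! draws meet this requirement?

27240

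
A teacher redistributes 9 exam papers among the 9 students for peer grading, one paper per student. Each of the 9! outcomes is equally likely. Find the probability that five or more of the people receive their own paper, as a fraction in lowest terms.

1339/362880

Favorable outcomes: Σ_{i≥5} C(9,i)·!(9-i) = 126·9 + 84·2 + 36·1 + 9·0 + 1·1 = 1339.
Total outcomes: 9! = 362880.
Probability = 1339/362880 = 1339/362880.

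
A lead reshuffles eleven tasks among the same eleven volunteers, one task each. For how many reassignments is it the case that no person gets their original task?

14684570

Use !n = n·!(n-1) + (-1)^n.
!11 = 11·1334961 - 1 = 14684570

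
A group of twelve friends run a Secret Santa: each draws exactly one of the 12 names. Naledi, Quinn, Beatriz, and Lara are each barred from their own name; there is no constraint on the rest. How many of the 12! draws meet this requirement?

Inclusion-exclusion on the 4 forbidden self-matches:
Σ_{j=0}^{4} (-1)^j C(4,j)(12-j)!
= C(4,0)·12! - C(4,1)·11! + C(4,2)·10! - C(4,3)·9! + C(4,4)·8!
= 479001600 - 159667200 + 21772800 - 1451520 + 40320
= 339696000

339696000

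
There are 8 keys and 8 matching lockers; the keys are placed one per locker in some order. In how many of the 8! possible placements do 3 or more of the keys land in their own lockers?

Sum C(8,i)·!(8-i) for i = 3..8:
  i=3: C(8,3)·!5 = 56·44 = 2464
  i=4: C(8,4)·!4 = 70·9 = 630
  i=5: C(8,5)·!3 = 56·2 = 112
  i=6: C(8,6)·!2 = 28·1 = 28
  i=7: C(8,7)·!1 = 8·0 = 0
  i=8: C(8,8)·!0 = 1·1 = 1
Total = 3235.

3235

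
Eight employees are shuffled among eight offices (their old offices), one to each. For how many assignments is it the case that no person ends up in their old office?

The number of derangements of 8 is !8 = Σ_{k=0}^{8} (-1)^k·8!/k!
= 8! - 8!/1! + 8!/2! - 8!/3! + 8!/4! - 8!/5! + 8!/6! - 8!/7! + 8!/8!
= 40320 - 40320 + 20160 - 6720 + 1680 - 336 + 56 - 8 + 1
= 14833

14833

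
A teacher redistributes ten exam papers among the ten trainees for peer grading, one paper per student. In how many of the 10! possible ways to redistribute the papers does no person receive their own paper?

1334961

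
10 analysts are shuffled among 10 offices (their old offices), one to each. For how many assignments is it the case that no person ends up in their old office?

1334961

!10 is the nearest integer to 10!/e.
10! = 3628800, and 3628800/e ≈ 1334960.92, so !10 = 1334961.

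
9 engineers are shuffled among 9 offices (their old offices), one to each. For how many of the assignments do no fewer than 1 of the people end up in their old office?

229384

# with exactly i fixed is C(9,i)·!(9-i); sum over i=1..9:
  i=1: C(9,1)·!8 = 9·14833 = 133497
  i=2: C(9,2)·!7 = 36·1854 = 66744
  i=3: C(9,3)·!6 = 84·265 = 22260
  i=4: C(9,4)·!5 = 126·44 = 5544
  i=5: C(9,5)·!4 = 126·9 = 1134
  i=6: C(9,6)·!3 = 84·2 = 168
  i=7: C(9,7)·!2 = 36·1 = 36
  i=8: C(9,8)·!1 = 9·0 = 0
  i=9: C(9,9)·!0 = 1·1 = 1
Total = 229384.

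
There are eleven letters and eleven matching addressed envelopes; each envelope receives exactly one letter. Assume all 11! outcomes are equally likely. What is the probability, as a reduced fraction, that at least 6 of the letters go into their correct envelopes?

5921/9979200

Favorable outcomes: Σ_{i≥6} C(11,i)·!(11-i) = 462·44 + 330·9 + 165·2 + 55·1 + 11·0 + 1·1 = 23684.
Total outcomes: 11! = 39916800.
Probability = 23684/39916800 = 5921/9979200.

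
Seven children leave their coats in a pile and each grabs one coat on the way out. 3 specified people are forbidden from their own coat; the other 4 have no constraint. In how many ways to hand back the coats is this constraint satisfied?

3216

Let A_j be the event that the j-th constrained one is fixed. By inclusion-exclusion over the 3 events:
Σ_{j=0}^{3} (-1)^j C(3,j)(7-j)!
= C(3,0)·7! - C(3,1)·6! + C(3,2)·5! - C(3,3)·4!
= 5040 - 2160 + 360 - 24
= 3216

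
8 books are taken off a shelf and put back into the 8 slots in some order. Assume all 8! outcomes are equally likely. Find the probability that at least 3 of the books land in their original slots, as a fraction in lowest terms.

Favorable outcomes: Σ_{i≥3} C(8,i)·!(8-i) = 56·44 + 70·9 + 56·2 + 28·1 + 8·0 + 1·1 = 3235.
Total outcomes: 8! = 40320.
Probability = 3235/40320 = 647/8064.

647/8064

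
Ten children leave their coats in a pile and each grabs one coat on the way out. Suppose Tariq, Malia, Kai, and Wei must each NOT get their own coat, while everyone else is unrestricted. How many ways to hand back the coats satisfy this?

2399760

Inclusion-exclusion on the 4 forbidden self-matches:
Σ_{j=0}^{4} (-1)^j C(4,j)(10-j)!
= C(4,0)·10! - C(4,1)·9! + C(4,2)·8! - C(4,3)·7! + C(4,4)·6!
= 3628800 - 1451520 + 241920 - 20160 + 720
= 2399760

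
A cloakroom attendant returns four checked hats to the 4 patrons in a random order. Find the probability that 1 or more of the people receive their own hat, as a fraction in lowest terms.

Favorable outcomes: Σ_{i≥1} C(4,i)·!(4-i) = 4·2 + 6·1 + 4·0 + 1·1 = 15.
Total outcomes: 4! = 24.
Probability = 15/24 = 5/8.

5/8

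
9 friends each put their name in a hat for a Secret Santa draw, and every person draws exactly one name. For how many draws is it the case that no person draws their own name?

Recurrence: !9 = 9·!8 + (-1)^9.
!9 = 9·14833 - 1 = 133496

133496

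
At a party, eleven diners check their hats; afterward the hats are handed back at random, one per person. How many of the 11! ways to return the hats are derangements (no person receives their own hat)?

The subfactorial !11 = [11!/e] (nearest integer).
11! = 39916800, and 39916800/e ≈ 14684570.08, so !11 = 14684570.

14684570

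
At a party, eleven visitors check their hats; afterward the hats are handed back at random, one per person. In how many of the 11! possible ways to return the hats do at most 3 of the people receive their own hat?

39158866

Sum C(11,i)·!(11-i) for i = 0..3:
  i=0: C(11,0)·!11 = 1·14684570 = 14684570
  i=1: C(11,1)·!10 = 11·1334961 = 14684571
  i=2: C(11,2)·!9 = 55·133496 = 7342280
  i=3: C(11,3)·!8 = 165·14833 = 2447445
Total = 39158866.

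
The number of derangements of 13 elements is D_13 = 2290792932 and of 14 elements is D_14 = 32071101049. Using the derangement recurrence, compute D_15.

481066515734

D_15 = (15-1)·(D_14 + D_13) = 14·(32071101049 + 2290792932) = 14·34361893981 = 481066515734.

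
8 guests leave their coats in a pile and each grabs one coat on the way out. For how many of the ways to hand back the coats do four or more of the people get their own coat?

# with exactly i fixed is C(8,i)·!(8-i); sum over i=4..8:
  i=4: C(8,4)·!4 = 70·9 = 630
  i=5: C(8,5)·!3 = 56·2 = 112
  i=6: C(8,6)·!2 = 28·1 = 28
  i=7: C(8,7)·!1 = 8·0 = 0
  i=8: C(8,8)·!0 = 1·1 = 1
Total = 771.

771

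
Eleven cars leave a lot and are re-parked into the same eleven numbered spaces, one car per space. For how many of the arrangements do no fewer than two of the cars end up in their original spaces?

# with exactly i fixed is C(11,i)·!(11-i); sum over i=2..11:
  i=2: C(11,2)·!9 = 55·133496 = 7342280
  i=3: C(11,3)·!8 = 165·14833 = 2447445
  i=4: C(11,4)·!7 = 330·1854 = 611820
  i=5: C(11,5)·!6 = 462·265 = 122430
  i=6: C(11,6)·!5 = 462·44 = 20328
  i=7: C(11,7)·!4 = 330·9 = 2970
  i=8: C(11,8)·!3 = 165·2 = 330
  i=9: C(11,9)·!2 = 55·1 = 55
  i=10: C(11,10)·!1 = 11·0 = 0
  i=11: C(11,11)·!0 = 1·1 = 1
Total = 10547659.

10547659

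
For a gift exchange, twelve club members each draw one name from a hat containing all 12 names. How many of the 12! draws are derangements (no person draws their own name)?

176214841

!12 = 12! · Σ_{k=0}^{12} (-1)^k/k!
= 12! - 12!/1! + 12!/2! - 12!/3! + 12!/4! - 12!/5! + 12!/6! - 12!/7! + 12!/8! - 12!/9! + 12!/10! - 12!/11! + 12!/12!
= 479001600 - 479001600 + 239500800 - 79833600 + 19958400 - 3991680 + 665280 - 95040 + 11880 - 1320 + 132 - 12 + 1
= 176214841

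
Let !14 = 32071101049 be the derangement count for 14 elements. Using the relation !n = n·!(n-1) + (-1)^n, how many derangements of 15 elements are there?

!15 = 15·32071101049 - 1 = 481066515734.

481066515734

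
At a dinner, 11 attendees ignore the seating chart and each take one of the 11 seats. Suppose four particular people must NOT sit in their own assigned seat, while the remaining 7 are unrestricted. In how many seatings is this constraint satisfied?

Inclusion-exclusion on the 4 forbidden self-matches:
Σ_{j=0}^{4} (-1)^j C(4,j)(11-j)!
= C(4,0)·11! - C(4,1)·10! + C(4,2)·9! - C(4,3)·8! + C(4,4)·7!
= 39916800 - 14515200 + 2177280 - 161280 + 5040
= 27422640

27422640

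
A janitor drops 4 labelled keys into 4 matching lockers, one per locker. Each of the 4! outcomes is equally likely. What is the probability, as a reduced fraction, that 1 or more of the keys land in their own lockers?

Favorable outcomes: Σ_{i≥1} C(4,i)·!(4-i) = 4·2 + 6·1 + 4·0 + 1·1 = 15.
Total outcomes: 4! = 24.
Probability = 15/24 = 5/8.

5/8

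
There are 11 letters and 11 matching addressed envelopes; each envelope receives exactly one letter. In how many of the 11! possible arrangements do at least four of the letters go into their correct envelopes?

757934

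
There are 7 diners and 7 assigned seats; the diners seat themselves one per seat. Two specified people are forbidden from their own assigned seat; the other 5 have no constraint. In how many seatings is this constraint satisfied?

3720

Inclusion-exclusion on the 2 forbidden self-matches:
Σ_{j=0}^{2} (-1)^j C(2,j)(7-j)!
= C(2,0)·7! - C(2,1)·6! + C(2,2)·5!
= 5040 - 1440 + 120
= 3720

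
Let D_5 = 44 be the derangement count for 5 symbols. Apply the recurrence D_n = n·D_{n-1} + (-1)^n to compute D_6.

D_6 = 6·44 + 1 = 265.

265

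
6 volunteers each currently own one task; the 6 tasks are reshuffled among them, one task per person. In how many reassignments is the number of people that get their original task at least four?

16

# with exactly i fixed is C(6,i)·!(6-i); sum over i=4..6:
  i=4: C(6,4)·!2 = 15·1 = 15
  i=5: C(6,5)·!1 = 6·0 = 0
  i=6: C(6,6)·!0 = 1·1 = 1
Total = 16.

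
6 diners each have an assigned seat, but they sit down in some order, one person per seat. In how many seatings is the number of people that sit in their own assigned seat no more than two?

664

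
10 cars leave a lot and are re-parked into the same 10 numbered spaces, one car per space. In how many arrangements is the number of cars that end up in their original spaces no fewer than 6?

Sum C(10,i)·!(10-i) for i = 6..10:
  i=6: C(10,6)·!4 = 210·9 = 1890
  i=7: C(10,7)·!3 = 120·2 = 240
  i=8: C(10,8)·!2 = 45·1 = 45
  i=9: C(10,9)·!1 = 10·0 = 0
  i=10: C(10,10)·!0 = 1·1 = 1
Total = 2176.

2176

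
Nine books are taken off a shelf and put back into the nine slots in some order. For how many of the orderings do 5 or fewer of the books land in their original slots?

362675

Sum C(9,i)·!(9-i) for i = 0..5:
  i=0: C(9,0)·!9 = 1·133496 = 133496
  i=1: C(9,1)·!8 = 9·14833 = 133497
  i=2: C(9,2)·!7 = 36·1854 = 66744
  i=3: C(9,3)·!6 = 84·265 = 22260
  i=4: C(9,4)·!5 = 126·44 = 5544
  i=5: C(9,5)·!4 = 126·9 = 1134
Total = 362675.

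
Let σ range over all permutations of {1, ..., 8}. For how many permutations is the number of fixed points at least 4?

# with exactly i fixed is C(8,i)·!(8-i); sum over i=4..8:
  i=4: C(8,4)·!4 = 70·9 = 630
  i=5: C(8,5)·!3 = 56·2 = 112
  i=6: C(8,6)·!2 = 28·1 = 28
  i=7: C(8,7)·!1 = 8·0 = 0
  i=8: C(8,8)·!0 = 1·1 = 1
Total = 771.

771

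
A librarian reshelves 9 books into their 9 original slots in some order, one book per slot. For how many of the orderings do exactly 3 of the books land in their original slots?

22260

Choose which 3 of the 9 are fixed: C(9,3) = 84.
The remaining 6 must be deranged: !6 = 265.
Total: 84 × 265 = 22260.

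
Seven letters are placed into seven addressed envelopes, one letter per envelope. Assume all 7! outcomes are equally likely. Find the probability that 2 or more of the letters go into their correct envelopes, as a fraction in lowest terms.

Favorable outcomes: Σ_{i≥2} C(7,i)·!(7-i) = 21·44 + 35·9 + 35·2 + 21·1 + 7·0 + 1·1 = 1331.
Total outcomes: 7! = 5040.
Probability = 1331/5040 = 1331/5040.

1331/5040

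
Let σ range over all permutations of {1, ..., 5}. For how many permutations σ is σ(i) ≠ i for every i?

44

Recurrence: !5 = 4·(!4 + !3).
!5 = 4·(9 + 2) = 4·11 = 44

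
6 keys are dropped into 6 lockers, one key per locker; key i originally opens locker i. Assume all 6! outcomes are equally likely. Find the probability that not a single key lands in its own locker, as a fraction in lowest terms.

Favorable outcomes: !6 = 265.
Total outcomes: 6! = 720.
Probability = 265/720 = 53/144.

53/144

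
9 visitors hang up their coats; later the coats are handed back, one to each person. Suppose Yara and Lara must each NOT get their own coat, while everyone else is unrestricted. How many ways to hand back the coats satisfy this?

287280

Inclusion-exclusion on the 2 forbidden self-matches:
Σ_{j=0}^{2} (-1)^j C(2,j)(9-j)!
= C(2,0)·9! - C(2,1)·8! + C(2,2)·7!
= 362880 - 80640 + 5040
= 287280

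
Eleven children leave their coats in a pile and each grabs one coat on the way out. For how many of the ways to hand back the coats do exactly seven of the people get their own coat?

Choose which 7 of the 11 are fixed: C(11,7) = 330.
The remaining 4 must be deranged: !4 = 9.
Total: 330 × 9 = 2970.

2970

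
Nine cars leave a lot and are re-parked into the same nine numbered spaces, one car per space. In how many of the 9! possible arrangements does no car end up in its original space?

133496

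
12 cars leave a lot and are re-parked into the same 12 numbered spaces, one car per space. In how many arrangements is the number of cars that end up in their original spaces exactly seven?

34848

Choose which 7 of the 12 are fixed: C(12,7) = 792.
The other 5 form a derangement: !5 = 44.
Total: 792 × 44 = 34848.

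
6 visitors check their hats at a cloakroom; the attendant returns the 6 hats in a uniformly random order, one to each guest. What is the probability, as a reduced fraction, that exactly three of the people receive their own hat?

Favorable outcomes: C(6,3)·!3 = 20·2 = 40.
Total outcomes: 6! = 720.
Probability = 40/720 = 1/18.

1/18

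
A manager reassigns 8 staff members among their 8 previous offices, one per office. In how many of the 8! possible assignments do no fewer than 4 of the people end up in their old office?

771

Sum C(8,i)·!(8-i) for i = 4..8:
  i=4: C(8,4)·!4 = 70·9 = 630
  i=5: C(8,5)·!3 = 56·2 = 112
  i=6: C(8,6)·!2 = 28·1 = 28
  i=7: C(8,7)·!1 = 8·0 = 0
  i=8: C(8,8)·!0 = 1·1 = 1
Total = 771.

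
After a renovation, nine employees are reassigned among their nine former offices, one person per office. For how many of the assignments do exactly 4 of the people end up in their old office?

5544

Pick the 4 fixed positions: C(9,4) = 126 ways.
The other 5 form a derangement: !5 = 44.
Total: 126 × 44 = 5544.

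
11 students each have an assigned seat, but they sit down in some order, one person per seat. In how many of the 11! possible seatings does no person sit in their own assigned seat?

!11 = 11! · Σ_{k=0}^{11} (-1)^k/k!
= 11! - 11!/1! + 11!/2! - 11!/3! + 11!/4! - 11!/5! + 11!/6! - 11!/7! + 11!/8! - 11!/9! + 11!/10! - 11!/11!
= 39916800 - 39916800 + 19958400 - 6652800 + 1663200 - 332640 + 55440 - 7920 + 990 - 110 + 11 - 1
= 14684570

14684570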